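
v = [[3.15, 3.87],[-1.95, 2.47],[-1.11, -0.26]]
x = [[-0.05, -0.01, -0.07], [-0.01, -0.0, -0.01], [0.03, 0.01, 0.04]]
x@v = [[-0.06, -0.20], [-0.02, -0.04], [0.03, 0.13]]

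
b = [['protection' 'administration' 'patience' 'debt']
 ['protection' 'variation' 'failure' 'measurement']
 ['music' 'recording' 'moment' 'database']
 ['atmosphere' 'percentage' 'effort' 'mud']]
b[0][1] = 'administration'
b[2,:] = ['music', 'recording', 'moment', 'database']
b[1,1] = 'variation'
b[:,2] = ['patience', 'failure', 'moment', 'effort']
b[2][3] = 'database'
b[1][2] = 'failure'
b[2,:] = ['music', 'recording', 'moment', 'database']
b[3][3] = 'mud'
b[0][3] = 'debt'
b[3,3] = 'mud'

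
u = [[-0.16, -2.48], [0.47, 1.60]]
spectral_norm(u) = 2.98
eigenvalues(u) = [(0.72+0.63j), (0.72-0.63j)]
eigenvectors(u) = [[0.92+0.00j, (0.92-0j)], [(-0.33-0.23j), -0.33+0.23j]]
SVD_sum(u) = [[-0.33, -2.46], [0.22, 1.63]] + [[0.17,-0.02], [0.25,-0.03]]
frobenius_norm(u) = 2.99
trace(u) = 1.44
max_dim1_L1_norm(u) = 2.64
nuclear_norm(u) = 3.28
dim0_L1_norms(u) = [0.63, 4.08]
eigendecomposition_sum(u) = [[-0.08+0.82j, -1.24+1.43j], [(0.24-0.27j), 0.80-0.19j]] + [[(-0.08-0.82j), -1.24-1.43j], [(0.24+0.27j), (0.8+0.19j)]]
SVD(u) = [[0.83, -0.55], [-0.55, -0.83]] @ diag([2.9771722468488844, 0.3055248150196025]) @ [[-0.13, -0.99], [-0.99, 0.13]]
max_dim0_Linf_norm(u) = 2.48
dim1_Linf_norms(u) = [2.48, 1.6]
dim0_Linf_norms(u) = [0.47, 2.48]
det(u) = 0.91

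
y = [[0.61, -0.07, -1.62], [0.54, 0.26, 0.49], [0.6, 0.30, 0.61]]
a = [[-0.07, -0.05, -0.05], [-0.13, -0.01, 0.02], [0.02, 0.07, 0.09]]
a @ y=[[-0.1, -0.02, 0.06], [-0.07, 0.01, 0.22], [0.1, 0.04, 0.06]]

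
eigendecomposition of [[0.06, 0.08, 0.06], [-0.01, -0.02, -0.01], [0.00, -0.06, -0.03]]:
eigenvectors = [[-0.98, -0.36, -0.58], [0.15, -0.35, 0.12], [-0.1, 0.86, 0.8]]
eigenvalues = [0.05, -0.01, -0.04]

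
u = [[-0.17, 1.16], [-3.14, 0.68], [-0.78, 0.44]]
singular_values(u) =[3.36, 1.11]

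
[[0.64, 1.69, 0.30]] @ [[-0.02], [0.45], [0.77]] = [[0.98]]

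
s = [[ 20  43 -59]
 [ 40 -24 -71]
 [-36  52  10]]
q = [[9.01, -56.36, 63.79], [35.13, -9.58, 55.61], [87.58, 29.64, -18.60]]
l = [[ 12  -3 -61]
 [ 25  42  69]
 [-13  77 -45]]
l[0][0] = 12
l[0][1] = -3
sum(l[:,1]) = 116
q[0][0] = 9.01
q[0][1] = -56.36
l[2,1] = 77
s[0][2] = -59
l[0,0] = 12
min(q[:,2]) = -18.6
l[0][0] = 12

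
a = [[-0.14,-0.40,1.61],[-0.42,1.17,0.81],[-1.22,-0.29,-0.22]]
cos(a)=[[2.06,0.45,0.61],[0.75,0.47,0.01],[-0.40,-0.14,2.26]]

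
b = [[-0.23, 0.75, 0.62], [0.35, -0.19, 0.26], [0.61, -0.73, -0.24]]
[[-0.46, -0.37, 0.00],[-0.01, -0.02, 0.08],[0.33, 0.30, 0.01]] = b @ [[-0.04, 0.32, -0.43], [-0.4, 0.02, -0.54], [-0.27, -0.51, 0.5]]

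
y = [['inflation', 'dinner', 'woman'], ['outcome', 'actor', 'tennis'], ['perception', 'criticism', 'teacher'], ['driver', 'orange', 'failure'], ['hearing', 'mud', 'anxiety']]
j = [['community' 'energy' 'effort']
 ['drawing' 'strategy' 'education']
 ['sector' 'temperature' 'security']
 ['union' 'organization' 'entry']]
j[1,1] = 'strategy'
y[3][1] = 'orange'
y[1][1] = 'actor'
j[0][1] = 'energy'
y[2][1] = 'criticism'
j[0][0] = 'community'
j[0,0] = 'community'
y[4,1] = 'mud'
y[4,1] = 'mud'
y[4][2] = 'anxiety'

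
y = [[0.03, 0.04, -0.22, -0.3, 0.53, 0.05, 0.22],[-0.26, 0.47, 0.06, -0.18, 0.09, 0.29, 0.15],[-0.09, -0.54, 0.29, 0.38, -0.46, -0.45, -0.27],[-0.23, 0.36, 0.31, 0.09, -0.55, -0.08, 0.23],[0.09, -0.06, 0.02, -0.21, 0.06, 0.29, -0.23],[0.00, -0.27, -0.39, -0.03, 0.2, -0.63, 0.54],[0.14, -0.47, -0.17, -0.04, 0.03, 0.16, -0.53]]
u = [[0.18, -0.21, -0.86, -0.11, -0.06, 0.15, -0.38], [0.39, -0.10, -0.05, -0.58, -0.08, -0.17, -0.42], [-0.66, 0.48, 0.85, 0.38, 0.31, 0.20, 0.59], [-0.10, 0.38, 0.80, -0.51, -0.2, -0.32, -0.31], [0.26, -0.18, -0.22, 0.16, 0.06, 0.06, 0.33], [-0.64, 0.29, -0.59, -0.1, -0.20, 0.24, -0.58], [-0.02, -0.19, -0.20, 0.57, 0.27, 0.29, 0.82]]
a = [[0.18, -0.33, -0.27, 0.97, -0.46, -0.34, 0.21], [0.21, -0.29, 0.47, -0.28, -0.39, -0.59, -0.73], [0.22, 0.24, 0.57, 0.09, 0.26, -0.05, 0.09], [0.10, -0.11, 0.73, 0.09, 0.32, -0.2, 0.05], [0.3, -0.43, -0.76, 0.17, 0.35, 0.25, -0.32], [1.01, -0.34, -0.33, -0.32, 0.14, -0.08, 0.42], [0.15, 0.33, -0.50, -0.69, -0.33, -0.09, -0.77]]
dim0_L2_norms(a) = [1.13, 0.82, 1.45, 1.28, 0.89, 0.76, 1.21]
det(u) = 0.00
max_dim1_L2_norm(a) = 1.25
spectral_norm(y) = 1.30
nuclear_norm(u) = 5.18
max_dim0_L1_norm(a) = 3.63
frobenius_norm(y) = 2.07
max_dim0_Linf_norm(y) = 0.63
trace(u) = 1.54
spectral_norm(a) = 1.58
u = y @ a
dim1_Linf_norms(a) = [0.97, 0.73, 0.57, 0.73, 0.76, 1.01, 0.77]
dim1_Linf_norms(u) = [0.86, 0.58, 0.85, 0.8, 0.33, 0.64, 0.82]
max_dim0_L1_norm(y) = 2.21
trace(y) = -0.22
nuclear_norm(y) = 4.14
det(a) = -0.06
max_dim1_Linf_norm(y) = 0.63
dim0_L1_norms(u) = [2.25, 1.83, 3.57, 2.41, 1.18, 1.43, 3.43]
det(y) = -0.00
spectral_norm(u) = 1.92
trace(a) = 0.05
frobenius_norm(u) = 2.80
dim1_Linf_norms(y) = [0.53, 0.47, 0.54, 0.55, 0.29, 0.63, 0.53]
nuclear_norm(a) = 6.73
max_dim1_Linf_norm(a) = 1.01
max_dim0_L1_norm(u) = 3.57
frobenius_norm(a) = 2.92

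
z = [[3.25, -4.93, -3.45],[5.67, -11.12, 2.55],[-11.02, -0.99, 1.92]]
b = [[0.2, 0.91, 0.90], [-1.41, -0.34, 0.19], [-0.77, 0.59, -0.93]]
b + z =[[3.45, -4.02, -2.55], [4.26, -11.46, 2.74], [-11.79, -0.40, 0.99]]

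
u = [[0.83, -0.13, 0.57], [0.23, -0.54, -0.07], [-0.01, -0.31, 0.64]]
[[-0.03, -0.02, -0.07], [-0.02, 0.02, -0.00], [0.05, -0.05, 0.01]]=u @[[-0.08, 0.03, -0.09], [0.0, -0.02, -0.03], [0.07, -0.08, -0.0]]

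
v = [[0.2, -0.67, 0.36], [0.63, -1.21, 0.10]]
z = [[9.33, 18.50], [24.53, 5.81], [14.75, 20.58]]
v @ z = [[-9.26,7.22], [-22.33,6.68]]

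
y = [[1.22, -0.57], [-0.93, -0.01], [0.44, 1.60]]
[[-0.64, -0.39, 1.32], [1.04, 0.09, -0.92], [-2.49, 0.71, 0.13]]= y@[[-1.11, -0.10, 0.99], [-1.25, 0.47, -0.19]]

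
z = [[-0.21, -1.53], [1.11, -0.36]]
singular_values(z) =[1.57, 1.13]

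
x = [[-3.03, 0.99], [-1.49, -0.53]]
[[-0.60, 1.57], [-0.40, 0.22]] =x@[[0.23, -0.34], [0.1, 0.55]]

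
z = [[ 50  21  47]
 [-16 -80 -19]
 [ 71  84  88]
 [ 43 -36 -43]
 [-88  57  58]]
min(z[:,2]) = -43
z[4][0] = -88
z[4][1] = 57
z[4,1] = 57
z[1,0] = -16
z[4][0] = -88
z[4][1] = 57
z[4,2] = 58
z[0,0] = 50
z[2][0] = 71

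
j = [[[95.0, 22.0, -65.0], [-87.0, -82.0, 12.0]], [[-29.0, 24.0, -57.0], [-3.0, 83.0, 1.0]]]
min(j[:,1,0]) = -87.0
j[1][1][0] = -3.0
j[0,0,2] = -65.0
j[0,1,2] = 12.0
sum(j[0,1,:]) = -157.0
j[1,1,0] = -3.0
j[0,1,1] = -82.0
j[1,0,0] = -29.0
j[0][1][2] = 12.0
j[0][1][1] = -82.0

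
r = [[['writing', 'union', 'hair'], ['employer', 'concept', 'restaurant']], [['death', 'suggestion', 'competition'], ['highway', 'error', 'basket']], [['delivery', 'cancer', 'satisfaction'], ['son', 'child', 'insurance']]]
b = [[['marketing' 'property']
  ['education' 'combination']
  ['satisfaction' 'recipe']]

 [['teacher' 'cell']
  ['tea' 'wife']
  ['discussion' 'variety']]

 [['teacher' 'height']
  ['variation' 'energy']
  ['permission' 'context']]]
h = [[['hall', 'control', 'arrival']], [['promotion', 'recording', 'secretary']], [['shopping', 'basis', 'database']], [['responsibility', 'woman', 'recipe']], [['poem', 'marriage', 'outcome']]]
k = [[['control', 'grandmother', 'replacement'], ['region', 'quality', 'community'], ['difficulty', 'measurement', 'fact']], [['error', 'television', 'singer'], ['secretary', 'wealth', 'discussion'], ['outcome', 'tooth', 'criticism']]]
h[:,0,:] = [['hall', 'control', 'arrival'], ['promotion', 'recording', 'secretary'], ['shopping', 'basis', 'database'], ['responsibility', 'woman', 'recipe'], ['poem', 'marriage', 'outcome']]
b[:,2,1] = ['recipe', 'variety', 'context']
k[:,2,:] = [['difficulty', 'measurement', 'fact'], ['outcome', 'tooth', 'criticism']]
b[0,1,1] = 'combination'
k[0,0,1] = 'grandmother'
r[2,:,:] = [['delivery', 'cancer', 'satisfaction'], ['son', 'child', 'insurance']]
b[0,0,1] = 'property'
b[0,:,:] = [['marketing', 'property'], ['education', 'combination'], ['satisfaction', 'recipe']]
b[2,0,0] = 'teacher'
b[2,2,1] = 'context'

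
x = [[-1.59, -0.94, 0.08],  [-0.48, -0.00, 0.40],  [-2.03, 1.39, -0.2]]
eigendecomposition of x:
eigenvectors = [[-0.15+0.00j, 0.43-0.17j, 0.43+0.17j],[0.47+0.00j, -0.09-0.08j, -0.09+0.08j],[0.87+0.00j, (0.88+0j), (0.88-0j)]]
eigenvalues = [(0.9+0j), (-1.34+0.28j), (-1.34-0.28j)]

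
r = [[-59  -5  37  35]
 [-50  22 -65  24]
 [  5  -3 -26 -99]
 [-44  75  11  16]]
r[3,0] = -44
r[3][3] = 16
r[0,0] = -59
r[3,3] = 16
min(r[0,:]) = -59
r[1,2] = -65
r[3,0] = -44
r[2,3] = -99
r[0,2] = 37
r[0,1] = -5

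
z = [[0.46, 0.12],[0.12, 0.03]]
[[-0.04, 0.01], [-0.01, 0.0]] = z@ [[0.24, -0.03],  [-1.25, 0.16]]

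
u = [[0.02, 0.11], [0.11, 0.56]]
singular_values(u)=[0.58, 0.0]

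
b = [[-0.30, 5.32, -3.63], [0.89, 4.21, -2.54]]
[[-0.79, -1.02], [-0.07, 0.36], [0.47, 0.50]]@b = [[-0.67, -8.5, 5.46], [0.34, 1.14, -0.66], [0.3, 4.61, -2.98]]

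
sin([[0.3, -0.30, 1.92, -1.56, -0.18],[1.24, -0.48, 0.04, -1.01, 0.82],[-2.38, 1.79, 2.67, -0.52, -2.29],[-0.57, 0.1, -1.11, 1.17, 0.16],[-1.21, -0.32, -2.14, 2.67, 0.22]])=[[0.95, -1.62, -0.02, -0.26, 1.09],[1.86, -0.96, -0.40, -1.07, 1.39],[-2.59, 1.09, 0.24, 1.65, -1.49],[-1.22, 0.99, 0.45, 0.3, -0.86],[-2.64, 1.39, 1.16, 0.96, -1.91]]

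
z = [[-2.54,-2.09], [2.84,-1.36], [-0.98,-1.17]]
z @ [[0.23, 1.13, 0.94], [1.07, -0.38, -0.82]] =[[-2.82, -2.08, -0.67],[-0.80, 3.73, 3.78],[-1.48, -0.66, 0.04]]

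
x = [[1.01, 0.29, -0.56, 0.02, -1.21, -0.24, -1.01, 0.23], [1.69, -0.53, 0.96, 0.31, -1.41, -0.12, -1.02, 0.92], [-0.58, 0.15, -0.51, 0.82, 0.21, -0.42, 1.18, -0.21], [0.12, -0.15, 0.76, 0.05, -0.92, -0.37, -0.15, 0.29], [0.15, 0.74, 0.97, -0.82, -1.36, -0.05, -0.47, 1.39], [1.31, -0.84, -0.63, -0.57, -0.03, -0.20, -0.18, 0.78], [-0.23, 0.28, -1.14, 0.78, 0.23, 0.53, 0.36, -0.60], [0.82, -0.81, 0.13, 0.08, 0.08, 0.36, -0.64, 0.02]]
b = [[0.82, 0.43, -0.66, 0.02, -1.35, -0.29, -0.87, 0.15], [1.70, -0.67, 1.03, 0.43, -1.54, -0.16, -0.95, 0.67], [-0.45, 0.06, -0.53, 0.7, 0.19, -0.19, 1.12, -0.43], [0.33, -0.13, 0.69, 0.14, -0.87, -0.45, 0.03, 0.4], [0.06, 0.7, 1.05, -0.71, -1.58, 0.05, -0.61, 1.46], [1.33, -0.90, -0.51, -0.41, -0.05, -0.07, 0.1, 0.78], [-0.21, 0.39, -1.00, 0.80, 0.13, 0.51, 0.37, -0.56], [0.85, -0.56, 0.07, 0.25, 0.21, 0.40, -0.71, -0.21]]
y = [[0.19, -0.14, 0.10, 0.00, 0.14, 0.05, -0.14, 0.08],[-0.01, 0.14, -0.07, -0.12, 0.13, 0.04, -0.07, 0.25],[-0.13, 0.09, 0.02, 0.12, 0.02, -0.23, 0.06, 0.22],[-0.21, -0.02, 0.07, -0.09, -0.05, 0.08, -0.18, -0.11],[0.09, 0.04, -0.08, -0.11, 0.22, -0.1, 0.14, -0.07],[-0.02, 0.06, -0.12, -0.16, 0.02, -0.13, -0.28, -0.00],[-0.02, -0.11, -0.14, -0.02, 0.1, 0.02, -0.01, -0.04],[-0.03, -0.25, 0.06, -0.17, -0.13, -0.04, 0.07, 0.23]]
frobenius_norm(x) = 5.61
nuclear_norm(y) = 2.60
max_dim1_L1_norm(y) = 0.98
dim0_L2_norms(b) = [2.53, 1.56, 2.15, 1.44, 2.75, 0.88, 1.98, 1.98]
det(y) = -0.00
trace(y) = 0.57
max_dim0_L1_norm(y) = 1.0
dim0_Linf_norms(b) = [1.7, 0.9, 1.05, 0.8, 1.58, 0.51, 1.12, 1.46]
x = y + b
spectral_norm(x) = 4.31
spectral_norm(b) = 4.25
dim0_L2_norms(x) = [2.59, 1.55, 2.17, 1.54, 2.5, 0.92, 2.07, 1.98]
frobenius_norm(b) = 5.63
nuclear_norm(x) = 12.19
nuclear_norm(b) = 12.05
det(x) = -0.54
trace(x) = -1.16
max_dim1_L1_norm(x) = 6.96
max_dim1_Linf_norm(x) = 1.69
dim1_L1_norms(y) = [0.84, 0.83, 0.89, 0.81, 0.85, 0.79, 0.46, 0.98]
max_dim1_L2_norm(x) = 2.84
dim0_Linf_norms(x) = [1.69, 0.84, 1.14, 0.82, 1.41, 0.53, 1.18, 1.39]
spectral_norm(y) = 0.47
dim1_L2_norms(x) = [2.0, 2.84, 1.72, 1.31, 2.49, 1.96, 1.69, 1.38]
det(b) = -0.00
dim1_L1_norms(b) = [4.59, 7.15, 3.67, 3.04, 6.22, 4.15, 3.97, 3.26]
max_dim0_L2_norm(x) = 2.59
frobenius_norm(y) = 0.98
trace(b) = -1.73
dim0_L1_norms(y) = [0.7, 0.85, 0.66, 0.79, 0.81, 0.69, 0.95, 1.0]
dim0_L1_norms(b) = [5.75, 3.84, 5.54, 3.46, 5.92, 2.12, 4.76, 4.66]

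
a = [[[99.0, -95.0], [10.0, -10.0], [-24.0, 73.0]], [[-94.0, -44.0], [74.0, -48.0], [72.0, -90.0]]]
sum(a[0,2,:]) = 49.0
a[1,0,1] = -44.0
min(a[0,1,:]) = -10.0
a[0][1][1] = -10.0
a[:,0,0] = [99.0, -94.0]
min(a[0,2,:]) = -24.0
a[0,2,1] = 73.0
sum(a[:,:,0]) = 137.0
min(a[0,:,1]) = -95.0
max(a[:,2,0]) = 72.0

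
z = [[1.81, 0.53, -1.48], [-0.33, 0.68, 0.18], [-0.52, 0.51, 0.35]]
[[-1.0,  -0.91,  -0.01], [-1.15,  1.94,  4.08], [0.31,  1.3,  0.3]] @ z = [[-1.50, -1.15, 1.31], [-4.84, 2.79, 3.48], [-0.02, 1.20, -0.12]]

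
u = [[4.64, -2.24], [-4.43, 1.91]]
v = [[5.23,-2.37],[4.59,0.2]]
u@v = [[13.99, -11.44],[-14.4, 10.88]]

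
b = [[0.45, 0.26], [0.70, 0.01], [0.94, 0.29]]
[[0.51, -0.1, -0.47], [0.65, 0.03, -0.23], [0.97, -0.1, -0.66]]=b@[[0.93, 0.05, -0.31], [0.34, -0.49, -1.28]]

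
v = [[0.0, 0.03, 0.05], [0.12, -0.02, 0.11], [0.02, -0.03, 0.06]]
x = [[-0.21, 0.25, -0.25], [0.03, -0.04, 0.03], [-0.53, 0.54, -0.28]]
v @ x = [[-0.03, 0.03, -0.01], [-0.08, 0.09, -0.06], [-0.04, 0.04, -0.02]]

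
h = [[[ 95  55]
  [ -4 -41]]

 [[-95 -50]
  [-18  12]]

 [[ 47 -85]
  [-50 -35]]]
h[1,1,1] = 12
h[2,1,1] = -35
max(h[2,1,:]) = -35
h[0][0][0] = 95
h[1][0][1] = -50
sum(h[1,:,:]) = -151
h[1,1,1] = 12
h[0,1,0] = -4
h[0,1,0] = -4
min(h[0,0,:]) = 55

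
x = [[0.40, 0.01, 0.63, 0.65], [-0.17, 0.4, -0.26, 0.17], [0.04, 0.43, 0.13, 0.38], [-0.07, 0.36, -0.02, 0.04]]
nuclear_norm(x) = 1.99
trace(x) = 0.97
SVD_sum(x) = [[0.35, 0.18, 0.58, 0.68], [-0.01, -0.0, -0.01, -0.02], [0.16, 0.08, 0.26, 0.30], [0.02, 0.01, 0.03, 0.04]] + [[0.05,-0.16,0.07,-0.04], [-0.15,0.45,-0.19,0.12], [-0.12,0.34,-0.14,0.09], [-0.1,0.30,-0.12,0.08]] + [[-0.00, -0.01, -0.01, 0.01], [-0.01, -0.05, -0.06, 0.07], [0.00, 0.01, 0.01, -0.01], [0.01, 0.05, 0.07, -0.08]] + [[0.00, 0.00, -0.0, -0.00], [0.0, 0.0, -0.0, -0.00], [-0.0, -0.0, 0.0, 0.0], [0.0, 0.0, -0.0, -0.00]]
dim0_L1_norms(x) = [0.68, 1.2, 1.04, 1.24]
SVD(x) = [[-0.91, 0.24, 0.12, 0.31], [0.02, -0.68, 0.64, 0.35], [-0.41, -0.52, -0.14, -0.74], [-0.05, -0.45, -0.75, 0.49]] @ diag([1.0668308161836277, 0.7655946578280973, 0.15790654943999546, 0.001533359059498946]) @ [[-0.36, -0.18, -0.59, -0.7], [0.29, -0.86, 0.36, -0.23], [-0.09, -0.45, -0.59, 0.66], [0.88, 0.17, -0.42, -0.14]]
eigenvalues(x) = [(0.55+0.48j), (0.55-0.48j), 0j, (-0.14+0j)]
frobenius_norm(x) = 1.32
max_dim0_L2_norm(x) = 0.77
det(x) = -0.00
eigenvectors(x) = [[0.79+0.00j,0.79-0.00j,(-0.88+0j),-0.65+0.00j], [-0.20+0.34j,(-0.2-0.34j),-0.16+0.00j,-0.44+0.00j], [0.22+0.33j,(0.22-0.33j),0.42+0.00j,(-0.08+0j)], [-0.02+0.25j,(-0.02-0.25j),(0.14+0j),0.62+0.00j]]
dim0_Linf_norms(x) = [0.4, 0.43, 0.63, 0.65]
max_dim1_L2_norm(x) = 0.99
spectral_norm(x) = 1.07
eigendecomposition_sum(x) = [[0.20+0.08j, (0.03-0.5j), 0.34+0.07j, 0.27-0.26j],[(-0.09+0.07j), 0.21+0.14j, -0.11+0.13j, (0.05+0.18j)],[(0.02+0.11j), 0.22-0.13j, (0.07+0.16j), 0.18+0.04j],[(-0.03+0.06j), 0.16+0.02j, -0.03+0.11j, (0.08+0.09j)]] + [[(0.2-0.08j), 0.03+0.50j, (0.34-0.07j), (0.27+0.26j)], [(-0.09-0.07j), (0.21-0.14j), -0.11-0.13j, 0.05-0.18j], [0.02-0.11j, (0.22+0.13j), 0.07-0.16j, (0.18-0.04j)], [-0.03-0.06j, 0.16-0.02j, -0.03-0.11j, 0.08-0.09j]] + [[0.00-0.00j, -0j, -0.00-0.00j, 0.00-0.00j],[0.00-0.00j, 0.00-0.00j, (-0-0j), 0.00-0.00j],[-0.00+0.00j, (-0+0j), 0j, (-0+0j)],[-0.00+0.00j, -0.00+0.00j, 0.00+0.00j, (-0+0j)]] + [[0.00-0.00j, -0.04+0.00j, -0.04-0.00j, 0.11+0.00j], [-0j, -0.03+0.00j, (-0.03-0j), 0.08+0.00j], [0.00-0.00j, (-0.01+0j), (-0.01-0j), (0.01+0j)], [(-0+0j), 0.04-0.00j, 0.04+0.00j, (-0.11-0j)]]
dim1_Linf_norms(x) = [0.65, 0.4, 0.43, 0.36]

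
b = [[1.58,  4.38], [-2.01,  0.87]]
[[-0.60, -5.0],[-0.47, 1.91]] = b @[[0.15, -1.25], [-0.19, -0.69]]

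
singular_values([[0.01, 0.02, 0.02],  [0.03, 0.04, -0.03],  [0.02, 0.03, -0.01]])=[0.07, 0.03, 0.0]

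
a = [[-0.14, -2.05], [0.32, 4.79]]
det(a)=-0.015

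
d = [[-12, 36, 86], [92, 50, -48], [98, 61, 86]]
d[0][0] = -12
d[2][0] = 98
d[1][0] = 92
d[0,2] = 86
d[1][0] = 92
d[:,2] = [86, -48, 86]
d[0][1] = 36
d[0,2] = 86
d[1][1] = 50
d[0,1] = 36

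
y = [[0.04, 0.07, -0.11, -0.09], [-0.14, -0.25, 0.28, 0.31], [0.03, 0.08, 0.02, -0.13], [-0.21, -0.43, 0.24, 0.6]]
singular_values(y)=[0.96, 0.16, 0.01, 0.0]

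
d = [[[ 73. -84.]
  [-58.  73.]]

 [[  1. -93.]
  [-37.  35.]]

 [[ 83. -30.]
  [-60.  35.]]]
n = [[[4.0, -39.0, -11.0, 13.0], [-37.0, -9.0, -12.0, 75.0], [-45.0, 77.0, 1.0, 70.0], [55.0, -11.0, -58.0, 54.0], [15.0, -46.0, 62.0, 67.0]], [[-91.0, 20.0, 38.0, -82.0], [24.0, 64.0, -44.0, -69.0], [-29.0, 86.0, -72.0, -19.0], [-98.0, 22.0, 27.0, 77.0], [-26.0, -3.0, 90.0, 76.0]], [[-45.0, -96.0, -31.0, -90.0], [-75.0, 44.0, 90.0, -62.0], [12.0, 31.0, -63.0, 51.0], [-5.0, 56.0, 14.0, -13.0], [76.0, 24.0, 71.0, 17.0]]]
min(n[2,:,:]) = -96.0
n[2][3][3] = -13.0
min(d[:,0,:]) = -93.0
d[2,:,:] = [[83.0, -30.0], [-60.0, 35.0]]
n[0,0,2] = -11.0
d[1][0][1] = -93.0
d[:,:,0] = [[73.0, -58.0], [1.0, -37.0], [83.0, -60.0]]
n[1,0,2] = 38.0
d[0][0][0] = 73.0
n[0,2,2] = 1.0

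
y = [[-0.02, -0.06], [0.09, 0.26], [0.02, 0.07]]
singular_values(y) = [0.29, 0.0]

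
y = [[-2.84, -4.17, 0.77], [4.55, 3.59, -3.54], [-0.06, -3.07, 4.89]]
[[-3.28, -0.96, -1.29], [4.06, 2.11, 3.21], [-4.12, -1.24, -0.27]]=y @ [[0.03, 0.27, 0.74], [0.69, -0.00, -0.23], [-0.41, -0.25, -0.19]]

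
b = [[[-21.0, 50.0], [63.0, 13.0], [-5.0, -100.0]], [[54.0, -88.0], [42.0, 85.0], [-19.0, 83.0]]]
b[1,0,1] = -88.0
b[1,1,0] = 42.0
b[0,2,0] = -5.0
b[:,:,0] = [[-21.0, 63.0, -5.0], [54.0, 42.0, -19.0]]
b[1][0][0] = 54.0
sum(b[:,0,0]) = 33.0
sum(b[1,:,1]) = 80.0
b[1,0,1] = -88.0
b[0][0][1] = 50.0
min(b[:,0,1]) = -88.0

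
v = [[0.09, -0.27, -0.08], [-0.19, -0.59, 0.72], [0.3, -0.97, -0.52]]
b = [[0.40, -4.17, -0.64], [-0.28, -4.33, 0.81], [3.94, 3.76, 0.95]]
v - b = [[-0.31,3.9,0.56], [0.09,3.74,-0.09], [-3.64,-4.73,-1.47]]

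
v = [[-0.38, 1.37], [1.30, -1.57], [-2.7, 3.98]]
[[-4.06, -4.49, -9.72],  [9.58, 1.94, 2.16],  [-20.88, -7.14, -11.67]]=v @ [[5.7, -3.71, -10.39], [-1.38, -4.31, -9.98]]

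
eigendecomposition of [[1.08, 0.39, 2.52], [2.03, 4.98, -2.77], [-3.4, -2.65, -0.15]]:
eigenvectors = [[-0.11+0.00j, (-0.68+0j), -0.68-0.00j],[0.93+0.00j, 0.44-0.12j, (0.44+0.12j)],[(-0.35+0j), (0.21-0.53j), 0.21+0.53j]]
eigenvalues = [(5.78+0j), (0.06+2.04j), (0.06-2.04j)]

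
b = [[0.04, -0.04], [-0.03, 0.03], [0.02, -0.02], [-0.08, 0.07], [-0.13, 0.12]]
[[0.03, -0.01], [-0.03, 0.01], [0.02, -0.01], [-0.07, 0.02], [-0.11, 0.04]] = b@[[0.63, -0.21], [-0.21, 0.07]]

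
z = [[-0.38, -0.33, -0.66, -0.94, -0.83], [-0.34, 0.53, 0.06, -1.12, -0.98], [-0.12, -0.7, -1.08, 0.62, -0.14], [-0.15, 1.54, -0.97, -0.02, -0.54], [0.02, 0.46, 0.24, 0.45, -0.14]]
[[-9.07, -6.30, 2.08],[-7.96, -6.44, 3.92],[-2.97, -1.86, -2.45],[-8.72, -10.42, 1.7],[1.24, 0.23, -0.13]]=z @[[-0.28, 0.50, -4.18], [-1.15, -2.96, 1.29], [4.61, 4.39, 0.84], [2.91, 2.03, -1.79], [4.55, 2.75, 0.25]]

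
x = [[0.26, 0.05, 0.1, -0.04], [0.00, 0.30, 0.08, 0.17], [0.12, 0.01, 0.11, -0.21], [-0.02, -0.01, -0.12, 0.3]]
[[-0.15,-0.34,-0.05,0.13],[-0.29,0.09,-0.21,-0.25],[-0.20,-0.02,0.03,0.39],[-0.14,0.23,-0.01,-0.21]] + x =[[0.11, -0.29, 0.05, 0.09], [-0.29, 0.39, -0.13, -0.08], [-0.08, -0.01, 0.14, 0.18], [-0.16, 0.22, -0.13, 0.09]]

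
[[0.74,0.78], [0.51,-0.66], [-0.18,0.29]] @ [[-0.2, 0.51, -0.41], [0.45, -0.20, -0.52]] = [[0.2, 0.22, -0.71], [-0.4, 0.39, 0.13], [0.17, -0.15, -0.08]]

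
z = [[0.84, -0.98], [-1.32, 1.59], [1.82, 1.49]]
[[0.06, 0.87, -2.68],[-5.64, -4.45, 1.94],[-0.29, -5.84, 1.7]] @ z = [[-5.98, -2.67], [4.67, 1.34], [10.56, -6.47]]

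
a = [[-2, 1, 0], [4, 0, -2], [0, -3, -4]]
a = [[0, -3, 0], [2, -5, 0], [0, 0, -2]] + [[-2, 4, 0], [2, 5, -2], [0, -3, -2]]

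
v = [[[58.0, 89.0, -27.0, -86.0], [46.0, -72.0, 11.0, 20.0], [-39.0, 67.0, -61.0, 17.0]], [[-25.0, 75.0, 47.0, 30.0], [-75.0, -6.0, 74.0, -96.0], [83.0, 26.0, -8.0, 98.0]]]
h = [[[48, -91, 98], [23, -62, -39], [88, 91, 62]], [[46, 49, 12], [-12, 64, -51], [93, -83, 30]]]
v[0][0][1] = 89.0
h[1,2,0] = 93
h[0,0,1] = -91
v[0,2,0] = -39.0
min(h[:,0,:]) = -91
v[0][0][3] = -86.0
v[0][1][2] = 11.0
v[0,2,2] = -61.0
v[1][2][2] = -8.0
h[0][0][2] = 98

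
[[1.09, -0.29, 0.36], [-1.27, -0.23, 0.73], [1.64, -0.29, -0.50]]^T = [[1.09, -1.27, 1.64], [-0.29, -0.23, -0.29], [0.36, 0.73, -0.50]]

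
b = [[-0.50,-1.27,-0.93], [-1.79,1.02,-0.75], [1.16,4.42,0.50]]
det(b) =6.514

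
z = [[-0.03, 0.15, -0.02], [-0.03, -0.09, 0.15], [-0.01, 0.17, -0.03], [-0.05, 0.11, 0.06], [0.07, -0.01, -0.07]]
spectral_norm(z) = 0.28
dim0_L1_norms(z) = [0.19, 0.53, 0.33]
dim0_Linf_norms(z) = [0.07, 0.17, 0.15]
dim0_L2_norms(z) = [0.1, 0.27, 0.18]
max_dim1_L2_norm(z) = 0.18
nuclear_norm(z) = 0.50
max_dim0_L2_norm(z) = 0.27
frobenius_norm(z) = 0.34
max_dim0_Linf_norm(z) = 0.17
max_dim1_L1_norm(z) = 0.27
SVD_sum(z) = [[-0.01, 0.14, -0.04], [0.01, -0.12, 0.04], [-0.02, 0.16, -0.05], [-0.01, 0.09, -0.03], [-0.00, 0.0, -0.00]] + [[-0.01,0.01,0.02], [-0.06,0.03,0.11], [-0.01,0.00,0.01], [-0.05,0.02,0.08], [0.04,-0.02,-0.08]] + [[-0.0, -0.0, -0.0], [0.02, 0.0, 0.01], [0.01, 0.00, 0.01], [0.0, 0.00, 0.00], [0.03, 0.01, 0.01]]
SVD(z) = [[0.55, 0.15, -0.10], [-0.45, 0.66, 0.49], [0.62, 0.08, 0.36], [0.33, 0.52, 0.11], [0.01, -0.51, 0.78]] @ diag([0.27721695445910677, 0.18705974515904247, 0.03820224995274037]) @ [[-0.09, 0.95, -0.28], [-0.46, 0.21, 0.86], [0.88, 0.21, 0.43]]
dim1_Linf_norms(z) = [0.15, 0.15, 0.17, 0.11, 0.07]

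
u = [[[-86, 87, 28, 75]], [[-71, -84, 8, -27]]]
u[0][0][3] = 75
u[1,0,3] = -27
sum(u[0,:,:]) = 104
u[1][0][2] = 8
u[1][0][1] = -84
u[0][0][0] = -86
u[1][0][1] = -84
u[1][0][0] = -71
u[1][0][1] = -84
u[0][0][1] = 87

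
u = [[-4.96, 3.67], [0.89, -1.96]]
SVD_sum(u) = [[-4.77, 3.90], [1.49, -1.22]] + [[-0.19,-0.23], [-0.60,-0.74]]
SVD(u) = [[-0.95, 0.3], [0.3, 0.95]] @ diag([6.45794225182259, 0.9995908523613936]) @ [[0.77, -0.63], [-0.63, -0.77]]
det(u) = 6.46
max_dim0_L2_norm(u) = 5.04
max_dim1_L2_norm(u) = 6.17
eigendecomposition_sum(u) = [[-4.76,4.54],  [1.1,-1.05]] + [[-0.2, -0.87], [-0.21, -0.91]]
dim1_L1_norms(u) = [8.63, 2.85]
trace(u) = -6.92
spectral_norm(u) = 6.46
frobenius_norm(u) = 6.53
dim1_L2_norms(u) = [6.17, 2.15]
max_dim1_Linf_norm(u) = 4.96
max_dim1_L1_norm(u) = 8.63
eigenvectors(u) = [[-0.97,-0.69], [0.23,-0.72]]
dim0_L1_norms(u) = [5.85, 5.63]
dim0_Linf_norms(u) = [4.96, 3.67]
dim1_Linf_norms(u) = [4.96, 1.96]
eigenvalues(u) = [-5.81, -1.11]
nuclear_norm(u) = 7.46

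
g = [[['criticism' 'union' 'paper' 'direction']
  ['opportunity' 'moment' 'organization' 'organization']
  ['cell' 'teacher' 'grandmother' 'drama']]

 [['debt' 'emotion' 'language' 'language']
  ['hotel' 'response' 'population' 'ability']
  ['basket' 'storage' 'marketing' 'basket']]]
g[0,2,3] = 'drama'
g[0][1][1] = 'moment'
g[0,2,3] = 'drama'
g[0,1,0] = 'opportunity'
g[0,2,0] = 'cell'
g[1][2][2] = 'marketing'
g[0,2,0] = 'cell'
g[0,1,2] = 'organization'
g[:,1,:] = [['opportunity', 'moment', 'organization', 'organization'], ['hotel', 'response', 'population', 'ability']]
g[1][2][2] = 'marketing'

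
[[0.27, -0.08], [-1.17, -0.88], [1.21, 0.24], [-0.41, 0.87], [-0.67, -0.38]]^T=[[0.27,-1.17,1.21,-0.41,-0.67], [-0.08,-0.88,0.24,0.87,-0.38]]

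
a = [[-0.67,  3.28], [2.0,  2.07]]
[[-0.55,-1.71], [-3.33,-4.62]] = a @[[-1.23, -1.46],[-0.42, -0.82]]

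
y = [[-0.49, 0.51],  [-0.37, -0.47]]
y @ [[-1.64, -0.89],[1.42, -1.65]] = [[1.53, -0.41], [-0.06, 1.10]]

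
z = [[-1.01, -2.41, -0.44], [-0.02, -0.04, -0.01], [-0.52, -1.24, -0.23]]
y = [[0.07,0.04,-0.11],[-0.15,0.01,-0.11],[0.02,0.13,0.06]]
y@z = [[-0.01, -0.03, -0.01], [0.21, 0.50, 0.09], [-0.05, -0.13, -0.02]]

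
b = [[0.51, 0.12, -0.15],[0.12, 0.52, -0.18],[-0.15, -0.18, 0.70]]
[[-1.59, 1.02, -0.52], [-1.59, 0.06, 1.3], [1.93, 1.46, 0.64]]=b @ [[-2.13, 2.72, -1.36],[-1.95, 0.46, 3.32],[1.80, 2.79, 1.48]]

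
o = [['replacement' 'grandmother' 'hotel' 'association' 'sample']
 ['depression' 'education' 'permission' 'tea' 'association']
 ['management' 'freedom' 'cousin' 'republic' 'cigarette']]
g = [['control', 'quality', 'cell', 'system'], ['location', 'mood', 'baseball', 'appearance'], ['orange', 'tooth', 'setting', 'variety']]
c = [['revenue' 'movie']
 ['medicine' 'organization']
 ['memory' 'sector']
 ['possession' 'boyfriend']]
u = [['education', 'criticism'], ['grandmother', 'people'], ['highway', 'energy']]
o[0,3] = 'association'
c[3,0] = 'possession'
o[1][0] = 'depression'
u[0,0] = 'education'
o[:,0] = ['replacement', 'depression', 'management']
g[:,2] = ['cell', 'baseball', 'setting']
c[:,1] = ['movie', 'organization', 'sector', 'boyfriend']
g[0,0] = 'control'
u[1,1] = 'people'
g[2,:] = ['orange', 'tooth', 'setting', 'variety']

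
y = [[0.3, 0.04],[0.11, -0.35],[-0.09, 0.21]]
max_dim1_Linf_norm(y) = 0.35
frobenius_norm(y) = 0.53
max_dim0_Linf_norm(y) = 0.35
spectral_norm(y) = 0.44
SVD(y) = [[-0.25, 0.97], [-0.82, -0.25], [0.52, 0.08]] @ diag([0.43939924833215294, 0.29211008295698904]) @ [[-0.48,0.88], [0.88,0.48]]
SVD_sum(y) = [[0.05, -0.1], [0.17, -0.32], [-0.11, 0.20]] + [[0.25, 0.14], [-0.06, -0.03], [0.02, 0.01]]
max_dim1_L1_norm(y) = 0.46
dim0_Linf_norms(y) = [0.3, 0.35]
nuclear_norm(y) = 0.73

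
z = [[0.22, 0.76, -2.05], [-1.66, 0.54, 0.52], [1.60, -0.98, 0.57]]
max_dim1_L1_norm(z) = 3.15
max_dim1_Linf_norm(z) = 2.05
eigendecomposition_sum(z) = [[0.11+1.02j, (0.38-0.46j), -1.02-0.03j],[(-0.83-0.15j), (0.27+0.41j), (0.26-0.8j)],[0.80-0.40j, (-0.49-0.17j), 0.29+0.85j]] + [[0.11-1.02j, (0.38+0.46j), (-1.02+0.03j)], [-0.83+0.15j, 0.27-0.41j, (0.26+0.8j)], [0.80+0.40j, (-0.49+0.17j), (0.29-0.85j)]] + [[-0.00+0.00j, (-0-0j), -0.00+0.00j], [-0.00+0.00j, -0.00-0.00j, (-0+0j)], [(-0+0j), -0.00-0.00j, -0.00+0.00j]]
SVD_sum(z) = [[-0.70, 0.44, -0.29], [-1.14, 0.72, -0.47], [1.57, -0.99, 0.64]] + [[0.92,0.32,-1.76], [-0.52,-0.18,0.99], [0.04,0.01,-0.07]] + [[-0.00, -0.0, -0.00],[-0.00, -0.0, -0.0],[-0.0, -0.00, -0.00]]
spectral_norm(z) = 2.58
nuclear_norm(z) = 4.90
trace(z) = 1.33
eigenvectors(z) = [[-0.64+0.00j, (-0.64-0j), 0.39+0.00j], [0.15-0.50j, 0.15+0.50j, 0.85+0.00j], [0.20+0.52j, 0.20-0.52j, 0.36+0.00j]]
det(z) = -0.03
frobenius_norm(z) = 3.46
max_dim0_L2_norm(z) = 2.32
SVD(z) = [[0.34,-0.87,0.35], [0.55,0.49,0.67], [-0.76,-0.03,0.65]] @ diag([2.579069321991978, 2.3107946101984713, 0.005449939222975499]) @ [[-0.80, 0.5, -0.33], [-0.46, -0.16, 0.87], [-0.39, -0.85, -0.36]]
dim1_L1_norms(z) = [3.03, 2.72, 3.15]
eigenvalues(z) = [(0.67+2.27j), (0.67-2.27j), (-0.01+0j)]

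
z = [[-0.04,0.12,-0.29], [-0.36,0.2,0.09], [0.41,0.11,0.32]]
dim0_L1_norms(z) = [0.81, 0.43, 0.7]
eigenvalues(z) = [(0.07+0.38j), (0.07-0.38j), (0.35+0j)]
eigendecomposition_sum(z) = [[(-0.02+0.2j), (0.08+0.01j), (-0.12+0.05j)], [(-0.2+0.01j), -0.00+0.08j, (-0.06-0.11j)], [0.19-0.05j, -0.02-0.08j, 0.08+0.09j]] + [[(-0.02-0.2j),0.08-0.01j,(-0.12-0.05j)], [(-0.2-0.01j),-0.00-0.08j,(-0.06+0.11j)], [(0.19+0.05j),(-0.02+0.08j),0.08-0.09j]] + [[-0.01-0.00j, (-0.05-0j), (-0.05-0j)], [0.04+0.00j, (0.2+0j), 0.22+0.00j], [0.03+0.00j, (0.14+0j), 0.15+0.00j]]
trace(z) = 0.48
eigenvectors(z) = [[(-0.59+0j), (-0.59-0j), (-0.18+0j)], [(-0.07-0.58j), (-0.07+0.58j), 0.80+0.00j], [(0.19+0.53j), 0.19-0.53j, (0.57+0j)]]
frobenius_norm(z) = 0.75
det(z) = 0.05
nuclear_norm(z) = 1.21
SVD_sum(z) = [[-0.16, 0.01, -0.10], [-0.23, 0.02, -0.14], [0.43, -0.03, 0.27]] + [[0.08, -0.07, -0.13], [-0.15, 0.13, 0.25], [-0.05, 0.04, 0.08]] + [[0.05, 0.17, -0.06], [0.02, 0.06, -0.02], [0.03, 0.10, -0.03]]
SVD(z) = [[-0.32, 0.43, 0.84], [-0.44, -0.85, 0.27], [0.84, -0.29, 0.46]] @ diag([0.6083530242546378, 0.37292349692374566, 0.22635075286466533]) @ [[0.85,  -0.06,  0.53], [0.46,  -0.4,  -0.79], [0.26,  0.91,  -0.32]]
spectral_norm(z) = 0.61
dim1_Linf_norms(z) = [0.29, 0.36, 0.41]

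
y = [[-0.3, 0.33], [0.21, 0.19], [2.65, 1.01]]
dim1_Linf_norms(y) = [0.33, 0.21, 2.65]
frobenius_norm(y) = 2.88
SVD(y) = [[-0.06, -0.97], [0.09, -0.24], [0.99, -0.03]] @ diag([2.8528849724723977, 0.42748957161686274]) @ [[0.94, 0.35], [0.35, -0.94]]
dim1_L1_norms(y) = [0.63, 0.4, 3.66]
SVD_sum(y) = [[-0.15,-0.06], [0.25,0.09], [2.66,1.0]] + [[-0.15, 0.39],  [-0.04, 0.1],  [-0.01, 0.01]]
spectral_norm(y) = 2.85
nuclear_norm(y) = 3.28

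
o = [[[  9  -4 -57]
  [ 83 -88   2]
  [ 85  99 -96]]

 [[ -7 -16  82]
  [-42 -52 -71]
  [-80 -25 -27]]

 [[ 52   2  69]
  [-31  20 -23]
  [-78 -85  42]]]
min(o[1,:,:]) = -80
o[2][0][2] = 69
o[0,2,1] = 99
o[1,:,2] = [82, -71, -27]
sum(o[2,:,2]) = 88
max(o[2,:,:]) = 69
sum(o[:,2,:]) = -165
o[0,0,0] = 9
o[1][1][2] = -71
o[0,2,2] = -96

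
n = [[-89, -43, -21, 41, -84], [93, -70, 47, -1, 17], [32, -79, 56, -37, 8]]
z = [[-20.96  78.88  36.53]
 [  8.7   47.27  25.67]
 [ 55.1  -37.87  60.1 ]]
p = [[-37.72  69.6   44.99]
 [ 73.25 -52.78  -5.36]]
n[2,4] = 8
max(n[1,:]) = 93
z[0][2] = 36.53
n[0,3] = 41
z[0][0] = -20.96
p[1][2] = -5.36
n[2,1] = -79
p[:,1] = [69.6, -52.78]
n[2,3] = -37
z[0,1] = 78.88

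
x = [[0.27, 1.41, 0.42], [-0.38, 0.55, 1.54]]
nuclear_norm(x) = 3.05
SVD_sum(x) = [[-0.08, 0.82, 0.92], [-0.1, 1.02, 1.14]] + [[0.35, 0.59, -0.5], [-0.28, -0.47, 0.40]]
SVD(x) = [[-0.63,  -0.78], [-0.78,  0.63]] @ diag([1.9695826487185792, 1.0847323125392296]) @ [[0.06, -0.67, -0.74], [-0.41, -0.7, 0.59]]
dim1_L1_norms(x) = [2.1, 2.47]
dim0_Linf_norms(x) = [0.38, 1.41, 1.54]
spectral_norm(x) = 1.97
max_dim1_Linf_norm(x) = 1.54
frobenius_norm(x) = 2.25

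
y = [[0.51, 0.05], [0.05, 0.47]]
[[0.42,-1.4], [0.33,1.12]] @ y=[[0.14, -0.64], [0.22, 0.54]]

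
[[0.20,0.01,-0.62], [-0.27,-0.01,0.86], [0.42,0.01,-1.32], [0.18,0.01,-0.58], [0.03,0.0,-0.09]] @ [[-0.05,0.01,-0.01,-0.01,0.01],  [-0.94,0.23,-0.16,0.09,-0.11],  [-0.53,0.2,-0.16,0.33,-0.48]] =[[0.31, -0.12, 0.1, -0.21, 0.3], [-0.43, 0.17, -0.13, 0.29, -0.41], [0.67, -0.26, 0.21, -0.44, 0.64], [0.29, -0.11, 0.09, -0.19, 0.28], [0.05, -0.02, 0.01, -0.03, 0.04]]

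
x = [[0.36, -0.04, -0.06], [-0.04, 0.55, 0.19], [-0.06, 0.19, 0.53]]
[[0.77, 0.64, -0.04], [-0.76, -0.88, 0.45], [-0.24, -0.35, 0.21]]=x@[[2.02, 1.63, -0.01], [-1.31, -1.49, 0.78], [0.24, 0.05, 0.12]]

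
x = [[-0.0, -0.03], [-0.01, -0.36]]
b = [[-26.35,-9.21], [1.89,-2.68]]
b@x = [[0.09, 4.11], [0.03, 0.91]]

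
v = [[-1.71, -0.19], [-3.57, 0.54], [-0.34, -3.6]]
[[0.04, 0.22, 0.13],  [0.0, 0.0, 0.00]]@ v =[[-0.90,-0.36],[0.00,0.0]]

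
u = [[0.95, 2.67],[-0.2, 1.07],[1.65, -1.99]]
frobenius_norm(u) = 3.99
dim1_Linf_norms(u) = [2.67, 1.07, 1.99]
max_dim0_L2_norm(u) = 3.5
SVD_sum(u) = [[-0.28, 2.53], [-0.12, 1.08], [0.24, -2.15]] + [[1.23,  0.14], [-0.08,  -0.01], [1.41,  0.16]]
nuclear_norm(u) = 5.40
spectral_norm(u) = 3.51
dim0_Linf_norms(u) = [1.65, 2.67]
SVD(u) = [[-0.73, 0.66], [-0.31, -0.04], [0.61, 0.75]] @ diag([3.512883917139986, 1.8864110328078623]) @ [[0.11, -0.99],[0.99, 0.11]]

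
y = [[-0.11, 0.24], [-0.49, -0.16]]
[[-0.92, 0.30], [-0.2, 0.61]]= y @ [[1.45, -1.44],[-3.18, 0.58]]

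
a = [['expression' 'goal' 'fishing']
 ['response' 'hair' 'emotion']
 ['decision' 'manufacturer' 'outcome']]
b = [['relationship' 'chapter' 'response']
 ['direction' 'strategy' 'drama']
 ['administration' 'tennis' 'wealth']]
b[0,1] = 'chapter'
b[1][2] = 'drama'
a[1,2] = 'emotion'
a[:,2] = ['fishing', 'emotion', 'outcome']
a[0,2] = 'fishing'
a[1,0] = 'response'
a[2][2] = 'outcome'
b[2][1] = 'tennis'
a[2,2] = 'outcome'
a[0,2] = 'fishing'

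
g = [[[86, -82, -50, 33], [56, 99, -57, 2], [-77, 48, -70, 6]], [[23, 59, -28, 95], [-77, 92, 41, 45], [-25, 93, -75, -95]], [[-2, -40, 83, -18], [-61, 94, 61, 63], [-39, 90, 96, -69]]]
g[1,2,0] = -25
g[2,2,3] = -69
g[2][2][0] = -39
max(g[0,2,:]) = 48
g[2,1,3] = 63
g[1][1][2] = 41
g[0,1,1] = 99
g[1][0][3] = 95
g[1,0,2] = -28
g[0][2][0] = -77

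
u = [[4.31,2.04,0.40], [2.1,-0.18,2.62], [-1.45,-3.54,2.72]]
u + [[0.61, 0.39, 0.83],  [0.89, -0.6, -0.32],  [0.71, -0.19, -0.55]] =[[4.92, 2.43, 1.23],[2.99, -0.78, 2.3],[-0.74, -3.73, 2.17]]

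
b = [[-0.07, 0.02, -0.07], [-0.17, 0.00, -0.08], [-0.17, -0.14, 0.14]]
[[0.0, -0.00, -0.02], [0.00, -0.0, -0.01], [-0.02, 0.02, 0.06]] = b@[[0.04, -0.04, -0.12], [-0.04, 0.04, 0.12], [-0.12, 0.12, 0.4]]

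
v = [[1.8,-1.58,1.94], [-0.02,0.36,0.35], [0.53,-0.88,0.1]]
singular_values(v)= [3.19, 0.78, 0.01]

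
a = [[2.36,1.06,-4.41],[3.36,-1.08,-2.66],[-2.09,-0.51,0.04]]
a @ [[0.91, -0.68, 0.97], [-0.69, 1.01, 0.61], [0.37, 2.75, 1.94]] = [[-0.22, -12.66, -5.62], [2.82, -10.69, -2.56], [-1.54, 1.02, -2.26]]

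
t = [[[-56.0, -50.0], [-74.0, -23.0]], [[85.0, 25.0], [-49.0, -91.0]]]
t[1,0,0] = 85.0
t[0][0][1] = -50.0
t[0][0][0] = -56.0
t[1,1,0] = -49.0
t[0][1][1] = -23.0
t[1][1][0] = -49.0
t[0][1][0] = -74.0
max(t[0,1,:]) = -23.0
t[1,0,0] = 85.0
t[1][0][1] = 25.0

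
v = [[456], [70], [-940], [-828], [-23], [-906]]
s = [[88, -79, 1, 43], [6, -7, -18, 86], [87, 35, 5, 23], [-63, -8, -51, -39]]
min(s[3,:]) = -63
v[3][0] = -828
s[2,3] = 23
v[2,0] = -940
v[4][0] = -23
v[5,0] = -906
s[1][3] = 86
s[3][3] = -39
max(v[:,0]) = 456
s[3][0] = -63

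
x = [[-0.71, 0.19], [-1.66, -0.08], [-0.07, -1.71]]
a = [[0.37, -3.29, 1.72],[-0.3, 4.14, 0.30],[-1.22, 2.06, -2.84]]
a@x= [[5.08, -2.61],[-6.68, -0.9],[-2.35, 4.46]]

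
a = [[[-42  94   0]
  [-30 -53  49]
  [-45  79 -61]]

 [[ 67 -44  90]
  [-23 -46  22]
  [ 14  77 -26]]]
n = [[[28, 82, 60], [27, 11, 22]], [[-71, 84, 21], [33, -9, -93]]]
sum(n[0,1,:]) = 60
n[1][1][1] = -9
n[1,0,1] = 84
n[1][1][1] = -9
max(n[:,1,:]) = 33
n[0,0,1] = 82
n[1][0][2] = 21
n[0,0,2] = 60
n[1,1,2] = -93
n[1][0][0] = -71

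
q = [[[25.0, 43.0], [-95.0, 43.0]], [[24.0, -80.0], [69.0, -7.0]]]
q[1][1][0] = 69.0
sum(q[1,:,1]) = -87.0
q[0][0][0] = 25.0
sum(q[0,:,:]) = 16.0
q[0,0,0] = 25.0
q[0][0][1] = 43.0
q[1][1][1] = -7.0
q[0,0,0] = 25.0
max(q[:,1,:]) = 69.0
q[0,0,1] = 43.0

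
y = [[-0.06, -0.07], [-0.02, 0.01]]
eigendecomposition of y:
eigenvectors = [[-0.97, 0.63],[-0.23, -0.78]]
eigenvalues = [-0.08, 0.03]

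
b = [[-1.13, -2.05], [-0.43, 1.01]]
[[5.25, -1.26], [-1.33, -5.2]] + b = [[4.12, -3.31],[-1.76, -4.19]]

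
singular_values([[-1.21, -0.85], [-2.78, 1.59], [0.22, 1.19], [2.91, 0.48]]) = [4.24, 2.16]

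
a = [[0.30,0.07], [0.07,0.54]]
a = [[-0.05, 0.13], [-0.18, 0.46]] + [[0.35, -0.06], [0.25, 0.08]]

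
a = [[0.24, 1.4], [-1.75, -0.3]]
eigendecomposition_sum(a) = [[(0.12+0.77j), 0.70+0.01j], [(-0.88-0.02j), (-0.15+0.77j)]] + [[0.12-0.77j, 0.70-0.01j], [(-0.88+0.02j), (-0.15-0.77j)]]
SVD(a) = [[-0.47,0.88], [0.88,0.47]] @ diag([1.8970386992392096, 1.2535326775113629]) @ [[-0.87, -0.49], [-0.49, 0.87]]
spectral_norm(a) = 1.90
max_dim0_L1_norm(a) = 1.99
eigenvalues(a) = [(-0.03+1.54j), (-0.03-1.54j)]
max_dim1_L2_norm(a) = 1.78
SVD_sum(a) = [[0.78, 0.43],[-1.46, -0.81]] + [[-0.54, 0.97], [-0.29, 0.51]]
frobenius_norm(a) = 2.27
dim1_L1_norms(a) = [1.64, 2.05]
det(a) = 2.38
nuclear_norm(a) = 3.15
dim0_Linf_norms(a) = [1.75, 1.4]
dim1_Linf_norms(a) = [1.4, 1.75]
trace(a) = -0.06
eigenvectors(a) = [[(-0.11-0.66j), -0.11+0.66j],[0.75+0.00j, 0.75-0.00j]]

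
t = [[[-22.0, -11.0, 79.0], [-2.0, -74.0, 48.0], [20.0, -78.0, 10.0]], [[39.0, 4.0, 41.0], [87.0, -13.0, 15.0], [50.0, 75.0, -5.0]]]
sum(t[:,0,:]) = 130.0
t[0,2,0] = 20.0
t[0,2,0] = 20.0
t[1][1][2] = 15.0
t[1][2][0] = 50.0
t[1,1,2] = 15.0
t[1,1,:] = [87.0, -13.0, 15.0]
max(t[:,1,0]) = 87.0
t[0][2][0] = 20.0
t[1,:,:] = [[39.0, 4.0, 41.0], [87.0, -13.0, 15.0], [50.0, 75.0, -5.0]]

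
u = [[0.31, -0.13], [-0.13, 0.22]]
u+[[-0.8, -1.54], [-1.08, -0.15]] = [[-0.49,-1.67], [-1.21,0.07]]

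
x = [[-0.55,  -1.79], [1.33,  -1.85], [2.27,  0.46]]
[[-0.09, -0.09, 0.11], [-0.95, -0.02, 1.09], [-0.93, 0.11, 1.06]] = x @ [[-0.45, 0.04, 0.51], [0.19, 0.04, -0.22]]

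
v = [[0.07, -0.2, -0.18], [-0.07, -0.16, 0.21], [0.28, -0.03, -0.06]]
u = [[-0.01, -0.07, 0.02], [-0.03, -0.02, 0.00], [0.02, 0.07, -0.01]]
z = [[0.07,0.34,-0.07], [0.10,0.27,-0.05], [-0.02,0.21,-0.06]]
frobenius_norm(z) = 0.51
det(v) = -0.02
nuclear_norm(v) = 0.81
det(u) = -0.00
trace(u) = -0.04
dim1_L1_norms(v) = [0.45, 0.44, 0.37]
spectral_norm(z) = 0.50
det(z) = 0.00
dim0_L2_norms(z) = [0.12, 0.48, 0.1]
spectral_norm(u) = 0.11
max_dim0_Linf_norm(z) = 0.34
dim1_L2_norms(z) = [0.35, 0.29, 0.22]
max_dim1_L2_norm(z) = 0.35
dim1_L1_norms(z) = [0.48, 0.42, 0.29]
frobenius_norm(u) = 0.11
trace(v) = -0.15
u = v @ z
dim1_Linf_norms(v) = [0.2, 0.21, 0.28]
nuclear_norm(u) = 0.14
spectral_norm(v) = 0.36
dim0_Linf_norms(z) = [0.1, 0.34, 0.07]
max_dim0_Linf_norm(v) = 0.28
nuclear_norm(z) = 0.58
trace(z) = 0.28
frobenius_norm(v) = 0.48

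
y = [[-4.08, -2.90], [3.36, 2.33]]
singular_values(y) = [6.46, 0.04]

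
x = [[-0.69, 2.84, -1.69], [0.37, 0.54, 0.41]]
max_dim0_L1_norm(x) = 3.38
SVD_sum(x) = [[-0.67, 2.86, -1.66], [-0.04, 0.15, -0.09]] + [[-0.02, -0.02, -0.03], [0.41, 0.39, 0.5]]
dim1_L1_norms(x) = [5.22, 1.32]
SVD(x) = [[-1.00, -0.05], [-0.05, 1.0]] @ diag([3.3807446917691126, 0.7516417558085546]) @ [[0.2,-0.85,0.49], [0.54,0.51,0.67]]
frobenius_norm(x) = 3.46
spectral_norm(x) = 3.38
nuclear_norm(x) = 4.13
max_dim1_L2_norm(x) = 3.38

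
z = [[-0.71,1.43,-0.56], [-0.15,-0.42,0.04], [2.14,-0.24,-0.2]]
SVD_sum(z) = [[-1.14, 0.5, -0.06], [0.03, -0.01, 0.0], [1.87, -0.82, 0.10]] + [[0.44, 0.95, -0.46], [-0.16, -0.35, 0.17], [0.27, 0.58, -0.28]] + [[-0.0,-0.02,-0.04], [-0.02,-0.06,-0.13], [-0.00,-0.01,-0.02]]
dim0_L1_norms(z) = [3.0, 2.09, 0.8]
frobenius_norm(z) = 2.78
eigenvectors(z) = [[(-0.13+0.47j), -0.13-0.47j, (-0.01+0j)],[-0.06-0.04j, -0.06+0.04j, (0.36+0j)],[0.87+0.00j, (0.87-0j), 0.93+0.00j]]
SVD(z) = [[-0.52, 0.81, 0.26], [0.01, -0.30, 0.95], [0.85, 0.5, 0.15]] @ diag([2.396379363493632, 1.4052366516657868, 0.15157802953257604]) @ [[0.92, -0.4, 0.05], [0.38, 0.83, -0.40], [-0.12, -0.39, -0.91]]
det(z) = -0.51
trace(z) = -1.33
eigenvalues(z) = [(-0.51+1.17j), (-0.51-1.17j), (-0.31+0j)]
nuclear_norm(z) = 3.95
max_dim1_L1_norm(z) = 2.7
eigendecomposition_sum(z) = [[-0.36+0.54j,0.71+0.32j,-0.28-0.12j], [(-0.06-0.08j),-0.08+0.09j,(0.03-0.04j)], [(1.1+0.35j),(0.21-1.37j),(-0.07+0.54j)]] + [[-0.36-0.54j, 0.71-0.32j, (-0.28+0.12j)], [(-0.06+0.08j), (-0.08-0.09j), (0.03+0.04j)], [(1.1-0.35j), (0.21+1.37j), -0.07-0.54j]] + [[0.00-0.00j, (0.01-0j), 0.00+0.00j],  [-0.02+0.00j, (-0.26+0j), (-0.02-0j)],  [-0.06+0.00j, (-0.66+0j), (-0.06-0j)]]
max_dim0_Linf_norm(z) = 2.14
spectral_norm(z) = 2.40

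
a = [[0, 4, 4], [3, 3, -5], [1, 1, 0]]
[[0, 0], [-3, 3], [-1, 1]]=a@[[-1, 1], [0, 0], [0, 0]]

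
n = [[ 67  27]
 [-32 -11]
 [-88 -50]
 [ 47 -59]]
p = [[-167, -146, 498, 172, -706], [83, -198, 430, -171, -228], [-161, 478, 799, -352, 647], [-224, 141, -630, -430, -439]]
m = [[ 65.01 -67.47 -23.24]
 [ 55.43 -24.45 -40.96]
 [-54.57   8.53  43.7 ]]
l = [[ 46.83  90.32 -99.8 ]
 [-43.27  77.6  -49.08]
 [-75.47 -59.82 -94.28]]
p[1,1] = -198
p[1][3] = -171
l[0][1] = 90.32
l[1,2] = -49.08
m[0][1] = -67.47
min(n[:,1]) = -59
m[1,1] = -24.45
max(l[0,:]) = 90.32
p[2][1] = 478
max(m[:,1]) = 8.53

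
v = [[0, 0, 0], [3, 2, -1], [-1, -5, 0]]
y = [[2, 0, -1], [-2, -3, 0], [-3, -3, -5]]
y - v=[[2, 0, -1], [-5, -5, 1], [-2, 2, -5]]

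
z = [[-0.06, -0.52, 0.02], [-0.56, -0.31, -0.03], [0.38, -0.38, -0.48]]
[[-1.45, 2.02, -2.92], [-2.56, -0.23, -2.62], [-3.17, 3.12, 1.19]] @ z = [[-2.15, 1.24, 1.31], [-0.71, 2.4, 1.21], [-1.1, 0.23, -0.73]]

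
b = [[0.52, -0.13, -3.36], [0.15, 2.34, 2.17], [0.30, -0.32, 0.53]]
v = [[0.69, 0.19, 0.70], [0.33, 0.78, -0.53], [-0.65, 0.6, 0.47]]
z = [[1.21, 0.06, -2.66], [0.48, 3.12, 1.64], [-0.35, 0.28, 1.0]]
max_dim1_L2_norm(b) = 3.4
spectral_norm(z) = 3.95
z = b + v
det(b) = 3.45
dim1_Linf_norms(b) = [3.36, 2.34, 0.53]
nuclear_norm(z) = 6.57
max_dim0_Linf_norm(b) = 3.36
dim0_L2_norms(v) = [1.0, 1.0, 1.0]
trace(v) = 1.94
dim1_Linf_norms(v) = [0.7, 0.78, 0.65]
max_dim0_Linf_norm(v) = 0.78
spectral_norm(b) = 4.31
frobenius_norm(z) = 4.73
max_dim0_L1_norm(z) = 5.3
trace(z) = 5.33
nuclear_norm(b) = 6.61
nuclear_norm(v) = 3.00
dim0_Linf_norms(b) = [0.52, 2.34, 3.36]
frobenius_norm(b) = 4.72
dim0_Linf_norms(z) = [1.21, 3.12, 2.66]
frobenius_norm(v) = 1.73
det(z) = -0.11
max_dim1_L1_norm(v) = 1.72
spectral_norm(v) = 1.00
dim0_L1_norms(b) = [0.97, 2.79, 6.06]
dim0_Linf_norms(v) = [0.69, 0.78, 0.7]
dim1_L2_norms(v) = [1.0, 1.0, 1.0]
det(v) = 1.00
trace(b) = 3.39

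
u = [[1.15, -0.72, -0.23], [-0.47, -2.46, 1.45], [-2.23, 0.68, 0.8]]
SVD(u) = [[-0.08, 0.48, 0.87], [-0.99, 0.06, -0.12], [-0.11, -0.87, 0.48]] @ diag([2.9167789524762613, 2.799374973864533, 0.0005459784119174136]) @ [[0.21, 0.83, -0.52],[0.88, -0.39, -0.26],[0.42, 0.4, 0.82]]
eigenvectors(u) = [[-0.42, 0.42, -0.18], [0.31, 0.40, -0.98], [0.85, 0.82, 0.08]]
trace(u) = -0.51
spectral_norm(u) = 2.92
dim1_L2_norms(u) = [1.38, 2.89, 2.46]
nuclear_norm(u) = 5.72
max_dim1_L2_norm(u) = 2.89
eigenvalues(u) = [2.15, 0.0, -2.66]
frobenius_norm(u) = 4.04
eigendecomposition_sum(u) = [[1.09,-0.23,-0.44], [-0.80,0.17,0.32], [-2.2,0.48,0.89]] + [[0.00, -0.0, 0.0], [0.0, -0.0, 0.00], [0.0, -0.0, 0.0]] + [[0.06, -0.49, 0.21],[0.33, -2.63, 1.13],[-0.03, 0.2, -0.09]]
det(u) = -0.00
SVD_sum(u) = [[-0.05, -0.19, 0.12], [-0.62, -2.39, 1.49], [-0.07, -0.27, 0.17]] + [[1.20, -0.53, -0.35], [0.15, -0.07, -0.04], [-2.16, 0.95, 0.63]] + [[0.0, 0.00, 0.0], [-0.0, -0.0, -0.00], [0.0, 0.00, 0.00]]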